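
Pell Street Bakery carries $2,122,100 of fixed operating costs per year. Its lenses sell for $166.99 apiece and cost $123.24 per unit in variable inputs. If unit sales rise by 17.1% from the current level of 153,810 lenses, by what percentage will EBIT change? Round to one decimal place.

At 153,810 units, contribution = 153,810 × $43.75 = $6,729,187.50.
Subtracting fixed costs: EBIT = $6,729,187.50 − $2,122,100 = $4,607,087.50.
Degree of operating leverage = $6,729,187.50 / $4,607,087.50 = 1.4606.
%ΔEBIT = DOL × %ΔSales = 1.4606 × +17.1% = +25.0%.

+25.0%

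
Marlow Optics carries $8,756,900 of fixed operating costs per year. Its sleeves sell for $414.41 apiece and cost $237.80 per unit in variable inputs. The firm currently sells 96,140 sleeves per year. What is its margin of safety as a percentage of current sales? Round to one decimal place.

Each unit contributes $414.41 − $237.80 = $176.61. Break-even units = $8,756,900 ÷ $176.61 = 49,583.26; break-even revenue = 49,583.26 × $414.41 = $20,547,799.84.
Actual sales revenue = 96,140 × $414.41 = $39,841,377.40.
Margin of safety = ($39,841,377.40 − $20,547,799.84) ÷ $39,841,377.40 = 48.4%.

48.4%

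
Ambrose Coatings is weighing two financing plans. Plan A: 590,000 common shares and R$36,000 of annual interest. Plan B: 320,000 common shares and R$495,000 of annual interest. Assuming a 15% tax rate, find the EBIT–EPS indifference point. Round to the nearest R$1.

Set EPS_A = EPS_B: (EBIT − R$36,000)(1 − 0.15) ÷ 590,000 = (EBIT − R$495,000)(1 − 0.15) ÷ 320,000.
The (1 − t) factor cancels: (EBIT − 36,000) × 320,000 = (EBIT − 495,000) × 590,000.
EBIT × (590,000 − 320,000) = 495,000 × 590,000 − 36,000 × 320,000 = 280,530,000,000, so EBIT = 280,530,000,000 ÷ 270,000 = 1,039,000.00.

R$1,039,000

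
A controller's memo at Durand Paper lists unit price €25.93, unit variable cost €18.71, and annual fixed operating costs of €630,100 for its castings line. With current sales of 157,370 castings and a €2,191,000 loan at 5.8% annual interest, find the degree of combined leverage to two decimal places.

3.00

Total contribution margin = 157,370 × €7.22 = €1,136,211.40.
Operating income = contribution − fixed costs = €1,136,211.40 − €630,100 = €506,111.40. Interest = €127,078.00, so EBIT − I = €379,033.40.
DCL = contribution ÷ (EBIT − I) = €1,136,211.40 ÷ €379,033.40 = 2.9977.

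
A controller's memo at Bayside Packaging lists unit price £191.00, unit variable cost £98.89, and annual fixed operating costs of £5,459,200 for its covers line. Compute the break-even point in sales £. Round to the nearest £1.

CM per unit = £191.00 − £98.89 = £92.11; CM ratio = £92.11 / £191.00 = 0.4823.
Break-even revenue = fixed costs × price ÷ CM = £5,459,200 × £191.00 ÷ £92.11 = £11,320,239.

£11,320,239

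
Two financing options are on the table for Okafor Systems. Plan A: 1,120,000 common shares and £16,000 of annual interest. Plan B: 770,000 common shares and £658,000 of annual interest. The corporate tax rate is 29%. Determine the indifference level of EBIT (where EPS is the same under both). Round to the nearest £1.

£2,070,400

Set EPS_A = EPS_B: (EBIT − £16,000)(1 − 0.29) ÷ 1,120,000 = (EBIT − £658,000)(1 − 0.29) ÷ 770,000.
The (1 − t) factor cancels: (EBIT − 16,000) × 770,000 = (EBIT − 658,000) × 1,120,000.
Solving, EBIT = (658,000·1,120,000 − 16,000·770,000) / (1,120,000 − 770,000) = 724,640,000,000 / 350,000 = 2,070,400.00.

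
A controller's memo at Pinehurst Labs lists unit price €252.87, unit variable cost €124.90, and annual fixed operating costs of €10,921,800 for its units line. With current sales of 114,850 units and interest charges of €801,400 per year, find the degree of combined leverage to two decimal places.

4.94

Total contribution margin = 114,850 × €127.97 = €14,697,354.50.
Operating income = contribution − fixed costs = €14,697,354.50 − €10,921,800 = €3,775,554.50. Interest = €801,400.00, so EBIT − I = €2,974,154.50.
DCL = contribution ÷ (EBIT − I) = €14,697,354.50 ÷ €2,974,154.50 = 4.9417.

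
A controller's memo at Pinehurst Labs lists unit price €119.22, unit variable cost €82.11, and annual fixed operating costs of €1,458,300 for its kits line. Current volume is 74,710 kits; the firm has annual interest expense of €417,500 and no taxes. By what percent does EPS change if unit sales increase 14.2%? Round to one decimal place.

At 74,710 units, contribution = 74,710 × €37.11 = €2,772,488.10.
EBIT = €2,772,488.10 − €1,458,300 = €1,314,188.10.
After interest of €417,500.00, pre-tax earnings = €896,688.10.
Degree of combined leverage = contribution ÷ (EBIT − I) = €2,772,488.10 ÷ €896,688.10 = 3.0919.
%ΔEPS = DCL × %ΔSales = 3.0919 × +14.2% = +43.9%.

+43.9%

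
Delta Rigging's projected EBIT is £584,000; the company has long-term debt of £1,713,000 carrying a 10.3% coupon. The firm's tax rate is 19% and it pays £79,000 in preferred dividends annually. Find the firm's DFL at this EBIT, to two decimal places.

1.88

Interest = £176,439.00.
Preferred dividends grossed up pre-tax: £79,000 / (1 − 0.19) = £97,530.86.
DFL = EBIT ÷ [EBIT − I − D_p/(1−t)] = £584,000 ÷ [£584,000 − £176,439.00 − £97,530.86] = £584,000 ÷ £310,030.14 = 1.8837.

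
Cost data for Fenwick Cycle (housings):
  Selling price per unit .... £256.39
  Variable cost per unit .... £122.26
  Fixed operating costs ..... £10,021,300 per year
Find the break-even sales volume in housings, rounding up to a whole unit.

Contribution margin per unit = £256.39 − £122.26 = £134.13.
Break-even volume = fixed costs ÷ CM per unit = £10,021,300 ÷ £134.13 = 74,713.34, so 74,714 housings.

74,714 housings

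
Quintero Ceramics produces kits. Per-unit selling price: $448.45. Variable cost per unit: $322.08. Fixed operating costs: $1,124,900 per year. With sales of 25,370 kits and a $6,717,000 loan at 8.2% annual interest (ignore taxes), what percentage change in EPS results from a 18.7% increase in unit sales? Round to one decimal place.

At 25,370 units, contribution = 25,370 × $126.37 = $3,206,006.90.
Operating income = contribution − fixed costs = $3,206,006.90 − $1,124,900 = $2,081,106.90.
Interest = $550,794.00, so EBIT − I = $1,530,312.90.
DCL = total CM / (EBIT − I) = $3,206,006.90 / $1,530,312.90 = 2.0950.
%ΔEPS = DCL × %ΔSales = 2.0950 × +18.7% = +39.2%.

+39.2%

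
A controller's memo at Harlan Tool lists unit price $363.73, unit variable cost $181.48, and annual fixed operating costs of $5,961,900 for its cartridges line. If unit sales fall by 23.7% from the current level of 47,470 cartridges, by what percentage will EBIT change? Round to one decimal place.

Total contribution margin = 47,470 × $182.25 = $8,651,407.50.
Operating income = contribution − fixed costs = $8,651,407.50 − $5,961,900 = $2,689,507.50.
DOL = contribution ÷ EBIT = $8,651,407.50 ÷ $2,689,507.50 = 3.2167.
%ΔEBIT = DOL × %ΔSales = 3.2167 × -23.7% = -76.2%.

-76.2%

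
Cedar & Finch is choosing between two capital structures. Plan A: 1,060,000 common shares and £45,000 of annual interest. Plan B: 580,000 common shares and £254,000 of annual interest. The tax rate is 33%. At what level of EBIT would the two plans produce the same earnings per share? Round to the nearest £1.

£506,542

Set EPS_A = EPS_B: (EBIT − £45,000)(1 − 0.33) ÷ 1,060,000 = (EBIT − £254,000)(1 − 0.33) ÷ 580,000.
The (1 − t) factor cancels: (EBIT − 45,000) × 580,000 = (EBIT − 254,000) × 1,060,000.
Solving, EBIT = (254,000·1,060,000 − 45,000·580,000) / (1,060,000 − 580,000) = 243,140,000,000 / 480,000 = 506,541.67.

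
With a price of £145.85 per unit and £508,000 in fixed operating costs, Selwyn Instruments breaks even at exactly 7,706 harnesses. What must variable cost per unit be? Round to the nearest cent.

At break-even, FC = Q × (P − VC), so P − VC = £508,000 ÷ 7,706 = £65.9227.
Hence VC = price − CM = £145.85 − £65.9227 = £79.93.

£79.93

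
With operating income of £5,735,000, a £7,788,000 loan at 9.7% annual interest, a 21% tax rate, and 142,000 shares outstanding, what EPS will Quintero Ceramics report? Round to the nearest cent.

Interest = £755,436.00, so EBT = £5,735,000 − £755,436.00 = £4,979,564.00.
Net income = £4,979,564.00 × (1 − 0.21) = £3,933,855.56.
EPS = £3,933,855.56 ÷ 142,000 = £27.70.

£27.70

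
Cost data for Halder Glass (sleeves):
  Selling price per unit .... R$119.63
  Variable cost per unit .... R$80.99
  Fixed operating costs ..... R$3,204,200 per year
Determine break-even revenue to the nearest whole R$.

R$9,920,250

Contribution margin per unit = R$119.63 − R$80.99 = R$38.64, a CM ratio of R$38.64 ÷ R$119.63 = 0.3230.
Break-even revenue = fixed costs × price ÷ CM = R$3,204,200 × R$119.63 ÷ R$38.64 = R$9,920,250.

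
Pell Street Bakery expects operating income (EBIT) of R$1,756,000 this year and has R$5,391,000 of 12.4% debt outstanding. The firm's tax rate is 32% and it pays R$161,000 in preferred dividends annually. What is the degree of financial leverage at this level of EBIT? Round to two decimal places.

Interest = R$668,484.00.
Preferred dividends grossed up pre-tax: R$161,000 / (1 − 0.32) = R$236,764.71.
DFL = EBIT ÷ [EBIT − I − D_p/(1−t)] = R$1,756,000 ÷ [R$1,756,000 − R$668,484.00 − R$236,764.71] = R$1,756,000 ÷ R$850,751.29 = 2.0641.

2.06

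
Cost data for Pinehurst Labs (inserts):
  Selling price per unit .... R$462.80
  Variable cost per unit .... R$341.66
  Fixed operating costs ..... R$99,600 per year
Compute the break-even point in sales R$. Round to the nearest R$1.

R$380,509

CM per unit = R$462.80 − R$341.66 = R$121.14; CM ratio = R$121.14 / R$462.80 = 0.2618.
Break-even revenue = fixed costs × price ÷ CM = R$99,600 × R$462.80 ÷ R$121.14 = R$380,509.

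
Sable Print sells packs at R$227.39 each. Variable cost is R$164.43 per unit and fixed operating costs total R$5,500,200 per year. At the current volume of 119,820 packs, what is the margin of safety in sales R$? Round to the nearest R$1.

Unit CM = price − variable cost = R$227.39 − R$164.43 = R$62.96. Break-even units = R$5,500,200 ÷ R$62.96 = 87,360.23; break-even revenue = 87,360.23 × R$227.39 = R$19,864,842.41.
Actual sales revenue = 119,820 × R$227.39 = R$27,245,869.80.
Margin of safety = R$27,245,869.80 − R$19,864,842.41 = R$7,381,027.

R$7,381,027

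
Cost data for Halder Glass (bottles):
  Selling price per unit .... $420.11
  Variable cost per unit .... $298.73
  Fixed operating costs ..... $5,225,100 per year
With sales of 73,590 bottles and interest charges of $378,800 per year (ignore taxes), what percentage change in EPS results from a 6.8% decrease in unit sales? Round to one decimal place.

Contribution at this volume is 73,590 × $121.38 = $8,932,354.20.
EBIT = $8,932,354.20 − $5,225,100 = $3,707,254.20.
After interest of $378,800.00, pre-tax earnings = $3,328,454.20.
Degree of combined leverage = contribution ÷ (EBIT − I) = $8,932,354.20 ÷ $3,328,454.20 = 2.6836.
EPS therefore changes by 2.6836 × (-6.8%) = -18.2%.

-18.2%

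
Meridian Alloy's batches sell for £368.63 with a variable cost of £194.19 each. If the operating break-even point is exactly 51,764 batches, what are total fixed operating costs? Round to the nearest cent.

Unit CM = price − variable cost = £368.63 − £194.19 = £174.44.
Since BE = FC / CM, FC = 51,764 × £174.44 = £9,029,712.16.

£9,029,712.16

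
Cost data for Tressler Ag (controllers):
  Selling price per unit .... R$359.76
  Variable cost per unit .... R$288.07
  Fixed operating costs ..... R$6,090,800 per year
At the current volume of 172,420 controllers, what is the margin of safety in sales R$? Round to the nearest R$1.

Unit CM = price − variable cost = R$359.76 − R$288.07 = R$71.69. Break-even units = R$6,090,800 ÷ R$71.69 = 84,960.25; break-even revenue = 84,960.25 × R$359.76 = R$30,565,297.92.
Current sales = 172,420 × R$359.76 = R$62,029,819.20.
Margin of safety = R$62,029,819.20 − R$30,565,297.92 = R$31,464,521.

R$31,464,521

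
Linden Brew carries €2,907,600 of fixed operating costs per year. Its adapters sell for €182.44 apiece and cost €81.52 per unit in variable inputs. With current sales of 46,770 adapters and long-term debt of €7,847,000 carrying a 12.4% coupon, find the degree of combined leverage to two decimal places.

At 46,770 units, contribution = 46,770 × €100.92 = €4,720,028.40.
Subtracting fixed costs: EBIT = €4,720,028.40 − €2,907,600 = €1,812,428.40. Interest = €973,028.00.
DOL = €4,720,028.40 ÷ €1,812,428.40 = 2.6043; DFL = €1,812,428.40 ÷ €839,400.40 = 2.1592.
Combined leverage = 2.6043 × 2.1592 = 5.6232.

5.62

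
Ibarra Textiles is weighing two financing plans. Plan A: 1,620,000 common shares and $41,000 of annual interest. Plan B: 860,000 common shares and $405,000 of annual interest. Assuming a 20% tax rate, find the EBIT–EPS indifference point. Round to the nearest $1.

$816,895

At indifference, (EBIT − 41,000)(1 − t)/1,620,000 = (EBIT − 405,000)(1 − t)/860,000.
Cancelling (1 − t) and cross-multiplying: 860,000·(EBIT − 41,000) = 1,620,000·(EBIT − 405,000).
Solving, EBIT = (405,000·1,620,000 − 41,000·860,000) / (1,620,000 − 860,000) = 620,840,000,000 / 760,000 = 816,894.74.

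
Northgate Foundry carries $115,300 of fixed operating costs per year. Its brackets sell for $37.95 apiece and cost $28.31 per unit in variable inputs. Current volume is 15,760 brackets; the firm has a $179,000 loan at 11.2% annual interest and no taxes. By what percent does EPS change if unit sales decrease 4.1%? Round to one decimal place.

-37.6%

Contribution at this volume is 15,760 × $9.64 = $151,926.40.
EBIT = $151,926.40 − $115,300 = $36,626.40.
After interest of $20,048.00, pre-tax earnings = $16,578.40.
DCL = total CM / (EBIT − I) = $151,926.40 / $16,578.40 = 9.1641.
%ΔEPS = DCL × %ΔSales = 9.1641 × -4.1% = -37.6%.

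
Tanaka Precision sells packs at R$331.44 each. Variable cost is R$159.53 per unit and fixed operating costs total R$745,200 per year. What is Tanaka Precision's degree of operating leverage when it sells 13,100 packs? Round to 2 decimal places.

1.49

Total contribution margin = 13,100 × R$171.91 = R$2,252,021.00.
EBIT = R$2,252,021.00 − R$745,200 = R$1,506,821.00.
DOL = contribution ÷ EBIT = R$2,252,021.00 ÷ R$1,506,821.00 = 1.4946.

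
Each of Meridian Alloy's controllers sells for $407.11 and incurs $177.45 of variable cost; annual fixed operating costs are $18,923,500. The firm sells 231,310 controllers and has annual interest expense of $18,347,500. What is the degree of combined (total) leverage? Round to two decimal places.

3.35

Contribution at this volume is 231,310 × $229.66 = $53,122,654.60.
EBIT = $53,122,654.60 − $18,923,500 = $34,199,154.60. Interest = $18,347,500.00, so EBIT − I = $15,851,654.60.
DCL = contribution ÷ (EBIT − I) = $53,122,654.60 ÷ $15,851,654.60 = 3.3512.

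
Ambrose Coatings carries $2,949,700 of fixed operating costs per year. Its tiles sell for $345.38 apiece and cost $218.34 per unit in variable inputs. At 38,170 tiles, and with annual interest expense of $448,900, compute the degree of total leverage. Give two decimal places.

Total contribution margin = 38,170 × $127.04 = $4,849,116.80.
Operating income = contribution − fixed costs = $4,849,116.80 − $2,949,700 = $1,899,416.80. Interest = $448,900.00.
DOL = $4,849,116.80 ÷ $1,899,416.80 = 2.5530; DFL = $1,899,416.80 ÷ $1,450,516.80 = 1.3095.
DCL = DOL × DFL = 2.5530 × 1.3095 = 3.3432.

3.34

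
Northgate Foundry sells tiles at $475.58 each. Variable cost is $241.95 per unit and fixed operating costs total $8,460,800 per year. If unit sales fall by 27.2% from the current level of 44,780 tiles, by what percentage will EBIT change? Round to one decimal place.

-142.2%

At 44,780 units, contribution = 44,780 × $233.63 = $10,461,951.40.
Operating income = contribution − fixed costs = $10,461,951.40 − $8,460,800 = $2,001,151.40.
DOL = contribution ÷ EBIT = $10,461,951.40 ÷ $2,001,151.40 = 5.2280.
%ΔEBIT = DOL × %ΔSales = 5.2280 × -27.2% = -142.2%.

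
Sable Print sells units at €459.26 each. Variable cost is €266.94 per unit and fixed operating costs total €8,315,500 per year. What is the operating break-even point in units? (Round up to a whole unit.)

Contribution margin per unit = €459.26 − €266.94 = €192.32.
Break-even volume = fixed costs ÷ CM per unit = €8,315,500 ÷ €192.32 = 43,237.83, so 43,238 units.

43,238 units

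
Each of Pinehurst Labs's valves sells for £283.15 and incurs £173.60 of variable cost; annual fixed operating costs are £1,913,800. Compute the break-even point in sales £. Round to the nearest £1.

£4,946,531

Contribution margin per unit = £283.15 − £173.60 = £109.55, a CM ratio of £109.55 ÷ £283.15 = 0.3869.
Break-even revenue = fixed costs × price ÷ CM = £1,913,800 × £283.15 ÷ £109.55 = £4,946,531.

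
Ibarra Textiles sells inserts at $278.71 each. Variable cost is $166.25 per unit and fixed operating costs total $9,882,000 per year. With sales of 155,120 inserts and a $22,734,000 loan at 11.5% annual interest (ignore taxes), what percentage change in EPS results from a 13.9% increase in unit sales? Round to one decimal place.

Contribution at this volume is 155,120 × $112.46 = $17,444,795.20.
Operating income = contribution − fixed costs = $17,444,795.20 − $9,882,000 = $7,562,795.20.
After interest of $2,614,410.00, pre-tax earnings = $4,948,385.20.
DCL = total CM / (EBIT − I) = $17,444,795.20 / $4,948,385.20 = 3.5254.
%ΔEPS = DCL × %ΔSales = 3.5254 × +13.9% = +49.0%.

+49.0%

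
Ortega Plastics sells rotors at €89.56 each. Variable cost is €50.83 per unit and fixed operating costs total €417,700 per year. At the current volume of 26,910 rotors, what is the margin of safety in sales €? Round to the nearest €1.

€1,444,162

Contribution margin per unit = €89.56 − €50.83 = €38.73. Break-even units = €417,700 ÷ €38.73 = 10,784.92; break-even revenue = 10,784.92 × €89.56 = €965,897.55.
Actual sales revenue = 26,910 × €89.56 = €2,410,059.60.
Margin of safety = €2,410,059.60 − €965,897.55 = €1,444,162.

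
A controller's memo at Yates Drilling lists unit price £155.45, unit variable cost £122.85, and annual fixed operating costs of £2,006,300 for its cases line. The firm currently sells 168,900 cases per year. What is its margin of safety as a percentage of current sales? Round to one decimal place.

63.6%

Each unit contributes £155.45 − £122.85 = £32.60. Break-even units = £2,006,300 ÷ £32.60 = 61,542.94; break-even revenue = 61,542.94 × £155.45 = £9,566,850.77.
Actual sales revenue = 168,900 × £155.45 = £26,255,505.00.
Margin of safety = (£26,255,505.00 − £9,566,850.77) ÷ £26,255,505.00 = 63.6%.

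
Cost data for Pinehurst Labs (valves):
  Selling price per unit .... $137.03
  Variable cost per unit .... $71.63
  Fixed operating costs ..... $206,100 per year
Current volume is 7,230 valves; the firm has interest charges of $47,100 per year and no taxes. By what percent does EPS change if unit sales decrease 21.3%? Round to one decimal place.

Total contribution margin = 7,230 × $65.40 = $472,842.00.
Operating income = contribution − fixed costs = $472,842.00 − $206,100 = $266,742.00.
Interest = $47,100.00, so EBIT − I = $219,642.00.
DCL = total CM / (EBIT − I) = $472,842.00 / $219,642.00 = 2.1528.
EPS therefore changes by 2.1528 × (-21.3%) = -45.9%.

-45.9%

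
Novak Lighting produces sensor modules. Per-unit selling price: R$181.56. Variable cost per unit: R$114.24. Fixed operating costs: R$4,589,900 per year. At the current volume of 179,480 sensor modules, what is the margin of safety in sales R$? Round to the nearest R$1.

R$20,207,568

Contribution margin per unit = R$181.56 − R$114.24 = R$67.32. Break-even units = R$4,589,900 ÷ R$67.32 = 68,180.33; break-even revenue = 68,180.33 × R$181.56 = R$12,378,821.21.
Current sales = 179,480 × R$181.56 = R$32,586,388.80.
Margin of safety = R$32,586,388.80 − R$12,378,821.21 = R$20,207,568.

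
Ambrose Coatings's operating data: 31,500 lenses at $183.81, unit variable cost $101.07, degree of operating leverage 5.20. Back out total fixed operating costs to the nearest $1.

At 31,500 units, contribution = 31,500 × $82.74 = $2,606,310.00.
DOL = contribution / EBIT, so EBIT = $2,606,310.00 / 5.20 = $501,213.46.
And FC = contribution − EBIT = $2,606,310.00 − $501,213.46 = $2,105,097.

$2,105,097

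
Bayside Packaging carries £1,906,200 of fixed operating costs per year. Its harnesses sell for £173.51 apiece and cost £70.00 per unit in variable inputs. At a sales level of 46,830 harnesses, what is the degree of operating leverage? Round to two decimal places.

Total contribution margin = 46,830 × £103.51 = £4,847,373.30.
Operating income = contribution − fixed costs = £4,847,373.30 − £1,906,200 = £2,941,173.30.
So DOL = total CM / EBIT = £4,847,373.30 / £2,941,173.30 = 1.6481.

1.65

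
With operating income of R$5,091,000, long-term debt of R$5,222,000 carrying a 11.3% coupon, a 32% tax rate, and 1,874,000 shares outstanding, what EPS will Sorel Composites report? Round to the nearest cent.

R$1.63

Pre-tax income = R$5,091,000 − R$590,086.00 = R$4,500,914.00.
Net income = R$4,500,914.00 × (1 − 0.32) = R$3,060,621.52.
Per share: R$3,060,621.52 / 1,874,000 shares = R$1.63.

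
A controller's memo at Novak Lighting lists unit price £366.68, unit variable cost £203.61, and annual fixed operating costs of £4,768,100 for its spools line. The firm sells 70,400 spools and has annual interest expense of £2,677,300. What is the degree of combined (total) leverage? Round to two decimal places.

Contribution at this volume is 70,400 × £163.07 = £11,480,128.00.
Operating income = contribution − fixed costs = £11,480,128.00 − £4,768,100 = £6,712,028.00. Interest = £2,677,300.00.
DOL = £11,480,128.00 ÷ £6,712,028.00 = 1.7104; DFL = £6,712,028.00 ÷ £4,034,728.00 = 1.6636.
DCL = DOL × DFL = 1.7104 × 1.6636 = 2.8454.

2.85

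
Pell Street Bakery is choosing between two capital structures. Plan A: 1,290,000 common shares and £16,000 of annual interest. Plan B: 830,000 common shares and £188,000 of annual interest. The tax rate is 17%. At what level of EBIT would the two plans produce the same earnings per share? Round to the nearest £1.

£498,348

At indifference, (EBIT − 16,000)(1 − t)/1,290,000 = (EBIT − 188,000)(1 − t)/830,000.
Cancelling (1 − t) and cross-multiplying: 830,000·(EBIT − 16,000) = 1,290,000·(EBIT − 188,000).
Solving, EBIT = (188,000·1,290,000 − 16,000·830,000) / (1,290,000 − 830,000) = 229,240,000,000 / 460,000 = 498,347.83.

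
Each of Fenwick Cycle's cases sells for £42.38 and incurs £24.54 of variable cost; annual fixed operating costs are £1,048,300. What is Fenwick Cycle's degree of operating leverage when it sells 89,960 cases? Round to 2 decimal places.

2.88

Total contribution margin = 89,960 × £17.84 = £1,604,886.40.
Operating income = contribution − fixed costs = £1,604,886.40 − £1,048,300 = £556,586.40.
DOL = contribution ÷ EBIT = £1,604,886.40 ÷ £556,586.40 = 2.8834.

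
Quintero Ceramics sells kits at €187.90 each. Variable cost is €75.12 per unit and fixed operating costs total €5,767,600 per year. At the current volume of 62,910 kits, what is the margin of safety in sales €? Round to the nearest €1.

Unit CM = price − variable cost = €187.90 − €75.12 = €112.78. Break-even units = €5,767,600 ÷ €112.78 = 51,140.27; break-even revenue = 51,140.27 × €187.90 = €9,609,257.32.
Current sales = 62,910 × €187.90 = €11,820,789.00.
Margin of safety = €11,820,789.00 − €9,609,257.32 = €2,211,532.

€2,211,532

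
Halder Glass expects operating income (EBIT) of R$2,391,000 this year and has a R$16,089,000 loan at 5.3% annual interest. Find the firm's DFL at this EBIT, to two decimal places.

1.55

Annual interest charges come to R$852,717.00.
Degree of financial leverage = EBIT / (EBIT − interest) = R$2,391,000 / R$1,538,283.00 = 1.5543.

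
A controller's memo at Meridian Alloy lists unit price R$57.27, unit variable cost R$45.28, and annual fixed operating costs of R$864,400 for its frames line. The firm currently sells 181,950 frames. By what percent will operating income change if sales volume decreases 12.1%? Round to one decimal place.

Contribution at this volume is 181,950 × R$11.99 = R$2,181,580.50.
Subtracting fixed costs: EBIT = R$2,181,580.50 − R$864,400 = R$1,317,180.50.
DOL = contribution ÷ EBIT = R$2,181,580.50 ÷ R$1,317,180.50 = 1.6563.
%ΔEBIT = DOL × %ΔSales = 1.6563 × -12.1% = -20.0%.

-20.0%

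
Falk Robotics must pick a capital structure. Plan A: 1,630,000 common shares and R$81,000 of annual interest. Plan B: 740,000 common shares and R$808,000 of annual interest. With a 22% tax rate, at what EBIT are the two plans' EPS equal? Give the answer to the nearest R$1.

Set EPS_A = EPS_B: (EBIT − R$81,000)(1 − 0.22) ÷ 1,630,000 = (EBIT − R$808,000)(1 − 0.22) ÷ 740,000.
Cancelling (1 − t) and cross-multiplying: 740,000·(EBIT − 81,000) = 1,630,000·(EBIT − 808,000).
EBIT × (1,630,000 − 740,000) = 808,000 × 1,630,000 − 81,000 × 740,000 = 1,257,100,000,000, so EBIT = 1,257,100,000,000 ÷ 890,000 = 1,412,471.91.

R$1,412,472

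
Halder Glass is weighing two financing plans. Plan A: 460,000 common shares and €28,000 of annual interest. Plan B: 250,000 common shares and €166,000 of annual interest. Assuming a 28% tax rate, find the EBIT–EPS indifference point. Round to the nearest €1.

At indifference, (EBIT − 28,000)(1 − t)/460,000 = (EBIT − 166,000)(1 − t)/250,000.
The (1 − t) factor cancels: (EBIT − 28,000) × 250,000 = (EBIT − 166,000) × 460,000.
Solving, EBIT = (166,000·460,000 − 28,000·250,000) / (460,000 − 250,000) = 69,360,000,000 / 210,000 = 330,285.71.

€330,286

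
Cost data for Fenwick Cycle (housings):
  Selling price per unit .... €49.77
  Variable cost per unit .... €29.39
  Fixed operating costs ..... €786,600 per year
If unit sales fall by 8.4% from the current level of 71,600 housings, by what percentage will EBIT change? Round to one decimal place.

At 71,600 units, contribution = 71,600 × €20.38 = €1,459,208.00.
EBIT = €1,459,208.00 − €786,600 = €672,608.00.
Degree of operating leverage = €1,459,208.00 / €672,608.00 = 2.1695.
%ΔEBIT = DOL × %ΔSales = 2.1695 × -8.4% = -18.2%.

-18.2%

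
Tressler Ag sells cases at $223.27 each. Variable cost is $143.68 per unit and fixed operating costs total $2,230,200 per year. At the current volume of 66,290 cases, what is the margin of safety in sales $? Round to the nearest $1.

Contribution margin per unit = $223.27 − $143.68 = $79.59. Break-even units = $2,230,200 ÷ $79.59 = 28,021.11; break-even revenue = 28,021.11 × $223.27 = $6,256,272.82.
Actual sales revenue = 66,290 × $223.27 = $14,800,568.30.
Margin of safety = $14,800,568.30 − $6,256,272.82 = $8,544,295.

$8,544,295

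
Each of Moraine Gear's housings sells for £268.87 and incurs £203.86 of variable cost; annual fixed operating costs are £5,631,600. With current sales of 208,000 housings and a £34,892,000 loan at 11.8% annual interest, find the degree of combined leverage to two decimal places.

At 208,000 units, contribution = 208,000 × £65.01 = £13,522,080.00.
Operating income = contribution − fixed costs = £13,522,080.00 − £5,631,600 = £7,890,480.00. Interest = £4,117,256.00.
DOL = £13,522,080.00 ÷ £7,890,480.00 = 1.7137; DFL = £7,890,480.00 ÷ £3,773,224.00 = 2.0912.
DCL = DOL × DFL = 1.7137 × 2.0912 = 3.5837.

3.58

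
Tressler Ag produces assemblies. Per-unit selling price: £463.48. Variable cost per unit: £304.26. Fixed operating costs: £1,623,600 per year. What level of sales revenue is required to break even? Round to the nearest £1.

CM per unit = £463.48 − £304.26 = £159.22; CM ratio = £159.22 / £463.48 = 0.3435.
Break-even sales = FC ÷ CM ratio = £1,623,600 × £463.48 / £159.22 = £4,726,204.

£4,726,204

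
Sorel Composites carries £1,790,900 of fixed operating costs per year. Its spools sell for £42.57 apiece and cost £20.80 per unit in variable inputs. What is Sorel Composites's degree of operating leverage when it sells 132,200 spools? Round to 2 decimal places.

2.65

Contribution at this volume is 132,200 × £21.77 = £2,877,994.00.
Operating income = contribution − fixed costs = £2,877,994.00 − £1,790,900 = £1,087,094.00.
Degree of operating leverage = £2,877,994.00 / £1,087,094.00 = 2.6474.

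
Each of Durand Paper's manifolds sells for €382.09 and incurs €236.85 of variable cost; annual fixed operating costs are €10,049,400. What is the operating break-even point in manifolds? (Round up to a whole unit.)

69,192 manifolds

Unit CM = price − variable cost = €382.09 − €236.85 = €145.24.
Units to break even: €10,049,400 ÷ €145.24 = 69,191.68, rounded up to 69,192.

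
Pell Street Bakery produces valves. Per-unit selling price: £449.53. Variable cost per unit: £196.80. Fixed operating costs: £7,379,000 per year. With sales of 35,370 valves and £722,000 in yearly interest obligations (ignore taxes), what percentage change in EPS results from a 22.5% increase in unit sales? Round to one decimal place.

+240.0%

Total contribution margin = 35,370 × £252.73 = £8,939,060.10.
Subtracting fixed costs: EBIT = £8,939,060.10 − £7,379,000 = £1,560,060.10.
Interest = £722,000.00, so EBIT − I = £838,060.10.
Degree of combined leverage = contribution ÷ (EBIT − I) = £8,939,060.10 ÷ £838,060.10 = 10.6664.
%ΔEPS = DCL × %ΔSales = 10.6664 × +22.5% = +240.0%.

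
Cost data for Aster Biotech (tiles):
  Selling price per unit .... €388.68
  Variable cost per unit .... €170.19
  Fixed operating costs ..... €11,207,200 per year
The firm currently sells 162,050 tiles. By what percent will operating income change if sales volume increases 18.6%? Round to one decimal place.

At 162,050 units, contribution = 162,050 × €218.49 = €35,406,304.50.
EBIT = €35,406,304.50 − €11,207,200 = €24,199,104.50.
Degree of operating leverage = €35,406,304.50 / €24,199,104.50 = 1.4631.
%ΔEBIT = DOL × %ΔSales = 1.4631 × +18.6% = +27.2%.

+27.2%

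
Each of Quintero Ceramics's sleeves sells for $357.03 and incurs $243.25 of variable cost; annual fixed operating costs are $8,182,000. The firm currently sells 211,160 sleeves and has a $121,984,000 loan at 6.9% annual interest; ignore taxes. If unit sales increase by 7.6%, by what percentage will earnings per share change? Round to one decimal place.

+24.6%

Contribution at this volume is 211,160 × $113.78 = $24,025,784.80.
Subtracting fixed costs: EBIT = $24,025,784.80 − $8,182,000 = $15,843,784.80.
After interest of $8,416,896.00, pre-tax earnings = $7,426,888.80.
Degree of combined leverage = contribution ÷ (EBIT − I) = $24,025,784.80 ÷ $7,426,888.80 = 3.2350.
%ΔEPS = DCL × %ΔSales = 3.2350 × +7.6% = +24.6%.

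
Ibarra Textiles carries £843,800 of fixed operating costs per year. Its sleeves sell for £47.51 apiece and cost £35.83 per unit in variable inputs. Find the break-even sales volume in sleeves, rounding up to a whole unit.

72,244 sleeves

Each unit contributes £47.51 − £35.83 = £11.68.
Units to break even: £843,800 ÷ £11.68 = 72,243.15, rounded up to 72,244.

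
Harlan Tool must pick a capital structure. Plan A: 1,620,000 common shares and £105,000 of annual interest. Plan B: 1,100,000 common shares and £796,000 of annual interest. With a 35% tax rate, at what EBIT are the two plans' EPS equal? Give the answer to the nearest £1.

£2,257,731

Set EPS_A = EPS_B: (EBIT − £105,000)(1 − 0.35) ÷ 1,620,000 = (EBIT − £796,000)(1 − 0.35) ÷ 1,100,000.
The (1 − t) factor cancels: (EBIT − 105,000) × 1,100,000 = (EBIT − 796,000) × 1,620,000.
Solving, EBIT = (796,000·1,620,000 − 105,000·1,100,000) / (1,620,000 − 1,100,000) = 1,174,020,000,000 / 520,000 = 2,257,730.77.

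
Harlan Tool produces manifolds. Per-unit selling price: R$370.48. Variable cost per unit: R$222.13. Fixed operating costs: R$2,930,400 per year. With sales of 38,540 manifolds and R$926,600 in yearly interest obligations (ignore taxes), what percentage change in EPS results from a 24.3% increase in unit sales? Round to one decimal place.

Contribution at this volume is 38,540 × R$148.35 = R$5,717,409.00.
Subtracting fixed costs: EBIT = R$5,717,409.00 − R$2,930,400 = R$2,787,009.00.
Interest = R$926,600.00, so EBIT − I = R$1,860,409.00.
Degree of combined leverage = contribution ÷ (EBIT − I) = R$5,717,409.00 ÷ R$1,860,409.00 = 3.0732.
%ΔEPS = DCL × %ΔSales = 3.0732 × +24.3% = +74.7%.

+74.7%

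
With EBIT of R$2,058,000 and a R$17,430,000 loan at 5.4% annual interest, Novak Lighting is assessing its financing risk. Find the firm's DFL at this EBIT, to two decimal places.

1.84

Annual interest charges come to R$941,220.00.
Degree of financial leverage = EBIT / (EBIT − interest) = R$2,058,000 / R$1,116,780.00 = 1.8428.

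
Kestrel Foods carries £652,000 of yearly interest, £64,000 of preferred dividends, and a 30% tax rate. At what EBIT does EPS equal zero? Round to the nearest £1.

£743,429

Grossing the preferred dividend up to pre-tax terms: £64,000 / (1 − 0.30) = £91,428.57.
EPS = 0 when EBIT covers interest plus the pre-tax preferred burden: £652,000 + £91,428.57 = £743,428.57.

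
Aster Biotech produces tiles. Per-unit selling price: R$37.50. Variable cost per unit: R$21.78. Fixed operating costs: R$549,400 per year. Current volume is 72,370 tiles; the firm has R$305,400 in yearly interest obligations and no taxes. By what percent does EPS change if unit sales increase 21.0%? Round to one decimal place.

+84.5%

Total contribution margin = 72,370 × R$15.72 = R$1,137,656.40.
Subtracting fixed costs: EBIT = R$1,137,656.40 − R$549,400 = R$588,256.40.
Interest = R$305,400.00, so EBIT − I = R$282,856.40.
Degree of combined leverage = contribution ÷ (EBIT − I) = R$1,137,656.40 ÷ R$282,856.40 = 4.0220.
EPS therefore changes by 4.0220 × (+21.0%) = +84.5%.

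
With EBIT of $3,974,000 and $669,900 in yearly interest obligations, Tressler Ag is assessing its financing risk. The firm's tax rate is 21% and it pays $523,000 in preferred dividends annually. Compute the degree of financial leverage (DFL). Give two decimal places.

1.50

Annual interest charges come to $669,900.00.
Pre-tax preferred-dividend burden = $523,000 ÷ (1 − 0.21) = $662,025.32.
DFL = EBIT ÷ [EBIT − I − D_p/(1−t)] = $3,974,000 ÷ [$3,974,000 − $669,900.00 − $662,025.32] = $3,974,000 ÷ $2,642,074.68 = 1.5041.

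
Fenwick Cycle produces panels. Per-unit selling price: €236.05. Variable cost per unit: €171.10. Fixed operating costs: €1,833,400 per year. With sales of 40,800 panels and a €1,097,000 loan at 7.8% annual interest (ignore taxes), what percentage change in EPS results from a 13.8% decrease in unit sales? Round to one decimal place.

Contribution at this volume is 40,800 × €64.95 = €2,649,960.00.
EBIT = €2,649,960.00 − €1,833,400 = €816,560.00.
Interest = €85,566.00, so EBIT − I = €730,994.00.
Degree of combined leverage = contribution ÷ (EBIT − I) = €2,649,960.00 ÷ €730,994.00 = 3.6251.
EPS therefore changes by 3.6251 × (-13.8%) = -50.0%.

-50.0%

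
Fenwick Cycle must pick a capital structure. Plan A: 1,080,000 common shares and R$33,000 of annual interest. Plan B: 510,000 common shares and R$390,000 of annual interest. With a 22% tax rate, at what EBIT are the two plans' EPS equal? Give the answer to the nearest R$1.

R$709,421

Set EPS_A = EPS_B: (EBIT − R$33,000)(1 − 0.22) ÷ 1,080,000 = (EBIT − R$390,000)(1 − 0.22) ÷ 510,000.
The (1 − t) factor cancels: (EBIT − 33,000) × 510,000 = (EBIT − 390,000) × 1,080,000.
Solving, EBIT = (390,000·1,080,000 − 33,000·510,000) / (1,080,000 − 510,000) = 404,370,000,000 / 570,000 = 709,421.05.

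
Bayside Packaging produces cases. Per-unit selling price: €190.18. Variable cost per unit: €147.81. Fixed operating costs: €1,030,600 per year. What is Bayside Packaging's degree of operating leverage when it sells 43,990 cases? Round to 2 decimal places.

2.24

Contribution at this volume is 43,990 × €42.37 = €1,863,856.30.
Subtracting fixed costs: EBIT = €1,863,856.30 − €1,030,600 = €833,256.30.
So DOL = total CM / EBIT = €1,863,856.30 / €833,256.30 = 2.2368.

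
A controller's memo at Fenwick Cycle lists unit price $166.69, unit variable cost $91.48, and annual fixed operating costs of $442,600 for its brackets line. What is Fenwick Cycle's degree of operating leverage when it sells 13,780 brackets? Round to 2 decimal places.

Contribution at this volume is 13,780 × $75.21 = $1,036,393.80.
Subtracting fixed costs: EBIT = $1,036,393.80 − $442,600 = $593,793.80.
So DOL = total CM / EBIT = $1,036,393.80 / $593,793.80 = 1.7454.

1.75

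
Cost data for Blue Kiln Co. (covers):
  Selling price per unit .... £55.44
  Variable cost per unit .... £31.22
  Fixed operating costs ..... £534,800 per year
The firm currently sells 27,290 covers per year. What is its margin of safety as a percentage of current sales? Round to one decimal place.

Contribution margin per unit = £55.44 − £31.22 = £24.22. Break-even units = £534,800 ÷ £24.22 = 22,080.92; break-even revenue = 22,080.92 × £55.44 = £1,224,166.47.
Actual sales revenue = 27,290 × £55.44 = £1,512,957.60.
Margin of safety = (£1,512,957.60 − £1,224,166.47) ÷ £1,512,957.60 = 19.1%.

19.1%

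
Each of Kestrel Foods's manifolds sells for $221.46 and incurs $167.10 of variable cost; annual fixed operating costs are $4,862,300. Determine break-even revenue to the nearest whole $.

Contribution margin per unit = $221.46 − $167.10 = $54.36, a CM ratio of $54.36 ÷ $221.46 = 0.2455.
Break-even revenue = fixed costs × price ÷ CM = $4,862,300 × $221.46 ÷ $54.36 = $19,808,774.

$19,808,774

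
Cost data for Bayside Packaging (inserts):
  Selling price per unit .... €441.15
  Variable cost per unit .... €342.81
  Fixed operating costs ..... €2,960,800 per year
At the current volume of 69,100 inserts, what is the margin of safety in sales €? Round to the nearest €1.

Each unit contributes €441.15 − €342.81 = €98.34. Break-even units = €2,960,800 ÷ €98.34 = 30,107.79; break-even revenue = 30,107.79 × €441.15 = €13,282,051.25.
Actual sales revenue = 69,100 × €441.15 = €30,483,465.00.
Margin of safety = €30,483,465.00 − €13,282,051.25 = €17,201,414.

€17,201,414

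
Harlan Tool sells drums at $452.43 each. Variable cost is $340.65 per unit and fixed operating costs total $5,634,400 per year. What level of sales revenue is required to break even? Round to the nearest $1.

Contribution margin per unit = $452.43 − $340.65 = $111.78, a CM ratio of $111.78 ÷ $452.43 = 0.2471.
Break-even revenue = fixed costs × price ÷ CM = $5,634,400 × $452.43 ÷ $111.78 = $22,805,257.

$22,805,257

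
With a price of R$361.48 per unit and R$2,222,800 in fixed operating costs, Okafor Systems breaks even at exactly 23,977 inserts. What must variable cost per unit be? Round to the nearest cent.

R$268.77

Contribution per unit must be FC / Q = R$2,222,800 / 23,977 = R$92.7055.
Hence VC = price − CM = R$361.48 − R$92.7055 = R$268.77.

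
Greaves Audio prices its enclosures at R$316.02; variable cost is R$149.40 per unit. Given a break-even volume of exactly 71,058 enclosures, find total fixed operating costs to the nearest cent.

Each unit contributes R$316.02 − R$149.40 = R$166.62.
Since BE = FC / CM, FC = 71,058 × R$166.62 = R$11,839,683.96.

R$11,839,683.96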